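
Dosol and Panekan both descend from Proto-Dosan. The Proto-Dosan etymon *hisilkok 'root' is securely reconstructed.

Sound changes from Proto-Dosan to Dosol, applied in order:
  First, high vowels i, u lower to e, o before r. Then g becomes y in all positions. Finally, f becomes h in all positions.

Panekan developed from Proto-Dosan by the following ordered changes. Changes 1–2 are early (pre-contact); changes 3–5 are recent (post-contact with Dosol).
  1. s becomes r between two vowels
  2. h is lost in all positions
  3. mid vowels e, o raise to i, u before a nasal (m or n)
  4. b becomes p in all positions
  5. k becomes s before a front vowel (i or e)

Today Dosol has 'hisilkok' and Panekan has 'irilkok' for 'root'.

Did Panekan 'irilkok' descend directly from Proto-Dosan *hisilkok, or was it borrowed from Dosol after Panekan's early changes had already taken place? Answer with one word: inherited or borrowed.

If inherited, *hisilkok would pass through all of Panekan's changes:
Panekan: *hisilkok
  hisilkok → hirilkok   [rhotacism]
  hirilkok → irilkok   [h-loss]
  irilkok (rule 3 does not apply)
  irilkok (rule 4 does not apply)
  irilkok (rule 5 does not apply)
  giving Panekan irilkok.
If borrowed from Dosol 'hisilkok' after the early changes, it would undergo only the recent ones:
  rule 3 (pre-nasal raising): no change (hisilkok)
  rule 4 (unconditioned shift): no change (hisilkok)
  rule 5 (palatalisation): no change (hisilkok)
  ⇒ as a loan: hisilkok
Panekan 'irilkok' matches the inherited outcome exactly, so it is an inherited cognate, not a loan.

inherited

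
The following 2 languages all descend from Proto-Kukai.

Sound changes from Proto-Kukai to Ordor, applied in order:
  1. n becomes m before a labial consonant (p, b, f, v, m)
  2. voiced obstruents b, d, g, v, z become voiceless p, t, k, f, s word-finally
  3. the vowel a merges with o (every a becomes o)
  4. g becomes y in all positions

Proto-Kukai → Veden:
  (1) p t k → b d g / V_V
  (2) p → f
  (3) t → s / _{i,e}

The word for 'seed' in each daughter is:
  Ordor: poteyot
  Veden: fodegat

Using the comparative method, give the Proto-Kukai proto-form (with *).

*potegat

Position 1: Ordor has p, Veden has f. Taking the neighbouring segments as reconstructed: Ordor p can only go back to *p; Veden f could go back to *p or *f — the one source consistent with every daughter is *p.
Position 6: Ordor has o, Veden has a. Veden preserves a here (none of its changes turn any other segment into a), so the proto-segment is *a.
This points to *potegat. Verify forward in each daughter:
Ordor: start from *potegat.
  rule 1: no change — potegat
  rule 2: no change — potegat
  rule 3 (vowel merger): potegat → potegot
  rule 4 (unconditioned shift): potegot → poteyot
  ⇒ Ordor poteyot
Veden: *potegat
  potegat → podegat   [intervocalic voicing]
  podegat → fodegat   [unconditioned shift]
  fodegat (rule 3 does not apply)
  giving Veden fodegat.
No other proto-form is consistent with every reflex, so the reconstruction is *potegat.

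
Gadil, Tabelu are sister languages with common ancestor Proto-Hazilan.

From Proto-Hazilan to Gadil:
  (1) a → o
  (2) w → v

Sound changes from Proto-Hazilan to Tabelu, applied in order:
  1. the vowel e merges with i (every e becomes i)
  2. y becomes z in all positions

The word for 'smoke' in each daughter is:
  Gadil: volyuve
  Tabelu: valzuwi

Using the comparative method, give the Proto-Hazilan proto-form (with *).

*valyuwe

Position 7: Gadil has e, Tabelu has i. Gadil preserves e here (none of its changes turn any other segment into e), so the proto-segment is *e.
Position 6: Gadil has v, Tabelu has w. Tabelu preserves w here (none of its changes turn any other segment into w), so the proto-segment is *w.
Position 4: Gadil has y, Tabelu has z. Gadil preserves y here (none of its changes turn any other segment into y), so the proto-segment is *y.
This points to *valyuwe. Verify forward in each daughter:
Gadil: *valyuwe > volyuwe > volyuve  (by vowel merger, unconditioned shift)
Tabelu: start from *valyuwe.
  rule 1 (vowel merger): valyuwe → valyuwi
  rule 2 (unconditioned shift): valyuwi → valzuwi
  ⇒ Tabelu valzuwi
Only *valyuwe yields all of Gadil volyuve, Tabelu valzuwi.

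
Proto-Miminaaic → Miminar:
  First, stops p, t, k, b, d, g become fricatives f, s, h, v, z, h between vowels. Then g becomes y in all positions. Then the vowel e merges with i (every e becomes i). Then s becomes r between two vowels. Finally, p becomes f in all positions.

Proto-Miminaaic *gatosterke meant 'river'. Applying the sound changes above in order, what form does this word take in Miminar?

yarostirki

Miminar: start from *gatosterke.
  rule 1 (intervocalic lenition): gatosterke → gasosterke
  rule 2 (unconditioned shift): gasosterke → yasosterke
  rule 3 (vowel merger): yasosterke → yasostirki
  rule 4 (rhotacism): yasostirki → yarostirki
  rule 5: no change — yarostirki
  ⇒ Miminar yarostirki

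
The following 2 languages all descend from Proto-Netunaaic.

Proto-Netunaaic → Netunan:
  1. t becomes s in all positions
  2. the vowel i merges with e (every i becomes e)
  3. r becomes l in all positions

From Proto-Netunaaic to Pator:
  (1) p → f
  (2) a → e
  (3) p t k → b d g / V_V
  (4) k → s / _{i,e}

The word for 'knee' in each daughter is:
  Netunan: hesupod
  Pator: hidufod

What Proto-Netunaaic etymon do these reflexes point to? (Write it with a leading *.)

Position 2: Netunan has e, Pator has i. Pator preserves i here (none of its changes turn any other segment into i), so the proto-segment is *i.
Position 5: Netunan has p, Pator has f. Netunan preserves p here (none of its changes turn any other segment into p), so the proto-segment is *p.
Position 3: Netunan has s, Pator has d. Taking the neighbouring segments as reconstructed: Netunan s could go back to *t or *s; Pator d could go back to *t or *d — the one source consistent with every daughter is *t.
Verify the candidate proto-form against each daughter:
Netunan: *hitupod > hisupod > hesupod  (by unconditioned shift, vowel merger)
Pator: start from *hitupod.
  rule 1 (unconditioned shift): hitupod → hitufod
  rule 2: no change — hitufod
  rule 3 (intervocalic voicing): hitufod → hidufod
  rule 4: no change — hidufod
  ⇒ Pator hidufod
*hitupod is the unique common source.

*hitupod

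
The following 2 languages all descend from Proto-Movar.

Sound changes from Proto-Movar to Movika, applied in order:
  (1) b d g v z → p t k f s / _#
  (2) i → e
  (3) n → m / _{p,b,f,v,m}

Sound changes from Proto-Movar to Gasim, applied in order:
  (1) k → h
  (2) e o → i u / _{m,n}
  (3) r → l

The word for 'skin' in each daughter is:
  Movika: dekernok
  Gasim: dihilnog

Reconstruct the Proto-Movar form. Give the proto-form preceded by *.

Position 4: Movika has e, Gasim has i. Taking the neighbouring segments as reconstructed: Movika e could go back to *e or *i; Gasim i can only go back to *i — the one source consistent with every daughter is *i.
Position 8: Movika has k, Gasim has g. Gasim preserves g here (none of its changes turn any other segment into g), so the proto-segment is *g.
Position 2: Movika has e, Gasim has i. Taking the neighbouring segments as reconstructed: Movika e could go back to *e or *i; Gasim i can only go back to *i — the one source consistent with every daughter is *i.
Continuing position by position gives *dikirnog; check it forward:
Movika: *dikirnog > dikirnok > dekernok  (by final devoicing, vowel merger)
Gasim: *dikirnog
  dikirnog → dihirnog   [unconditioned shift]
  dihirnog (rule 2 does not apply)
  dihirnog → dihilnog   [unconditioned shift]
  giving Gasim dihilnog.
No other proto-form is consistent with every reflex, so the reconstruction is *dikirnog.

*dikirnog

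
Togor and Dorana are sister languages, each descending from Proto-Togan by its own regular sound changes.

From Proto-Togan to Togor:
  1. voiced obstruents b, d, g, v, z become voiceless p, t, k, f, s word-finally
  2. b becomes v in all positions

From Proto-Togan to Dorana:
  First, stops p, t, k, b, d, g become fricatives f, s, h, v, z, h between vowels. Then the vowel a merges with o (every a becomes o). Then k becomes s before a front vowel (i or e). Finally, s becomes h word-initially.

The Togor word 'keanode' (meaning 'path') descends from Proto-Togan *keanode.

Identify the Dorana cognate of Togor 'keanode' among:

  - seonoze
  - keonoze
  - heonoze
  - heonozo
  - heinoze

heonoze

Dorana: *keanode
  keanode → keanoze   [intervocalic lenition]
  keanoze → keonoze   [vowel merger]
  keonoze → seonoze   [palatalisation]
  seonoze → heonoze   [debuccalisation]
  giving Dorana heonoze.
Among the options, 'heonoze' alone shows every Dorana change applied in order.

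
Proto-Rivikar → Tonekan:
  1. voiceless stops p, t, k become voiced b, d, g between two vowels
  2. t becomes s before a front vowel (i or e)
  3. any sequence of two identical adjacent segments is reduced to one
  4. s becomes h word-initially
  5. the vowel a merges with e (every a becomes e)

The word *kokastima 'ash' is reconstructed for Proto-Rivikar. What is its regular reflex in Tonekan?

kogesime

Tonekan: *kokastima > kogastima > kogassima > kogasima > kogesime  (by intervocalic voicing, palatalisation, degemination, vowel merger)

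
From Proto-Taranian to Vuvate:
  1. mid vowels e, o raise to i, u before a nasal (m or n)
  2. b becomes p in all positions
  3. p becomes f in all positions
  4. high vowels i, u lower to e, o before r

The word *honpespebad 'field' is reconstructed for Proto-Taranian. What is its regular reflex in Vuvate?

Vuvate: *honpespebad
  honpespebad → hunpespebad   [pre-nasal raising]
  hunpespebad → hunpespepad   [unconditioned shift]
  hunpespepad → hunfesfefad   [unconditioned shift]
  hunfesfefad (rule 4 does not apply)
  giving Vuvate hunfesfefad.

hunfesfefad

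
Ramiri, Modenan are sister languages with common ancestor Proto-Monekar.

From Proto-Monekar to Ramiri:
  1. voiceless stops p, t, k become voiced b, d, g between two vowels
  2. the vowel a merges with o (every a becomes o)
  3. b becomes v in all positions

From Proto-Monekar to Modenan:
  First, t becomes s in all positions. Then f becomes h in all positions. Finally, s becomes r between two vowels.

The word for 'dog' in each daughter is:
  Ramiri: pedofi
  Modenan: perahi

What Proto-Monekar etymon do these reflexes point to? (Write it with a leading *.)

*petafi

Position 3: Ramiri has d, Modenan has r. Taking the neighbouring segments as reconstructed: Ramiri d could go back to *t or *d; Modenan r could go back to *t or *s or *r — the one source consistent with every daughter is *t.
Position 5: Ramiri has f, Modenan has h. Ramiri preserves f here (none of its changes turn any other segment into f), so the proto-segment is *f.
Continuing position by position gives *petafi; check it forward:
Ramiri: start from *petafi.
  rule 1 (intervocalic voicing): petafi → pedafi
  rule 2 (vowel merger): pedafi → pedofi
  rule 3: no change — pedofi
  ⇒ Ramiri pedofi
Modenan: *petafi > pesafi > pesahi > perahi  (by unconditioned shift, unconditioned shift, rhotacism)
Only *petafi yields all of Ramiri pedofi, Modenan perahi.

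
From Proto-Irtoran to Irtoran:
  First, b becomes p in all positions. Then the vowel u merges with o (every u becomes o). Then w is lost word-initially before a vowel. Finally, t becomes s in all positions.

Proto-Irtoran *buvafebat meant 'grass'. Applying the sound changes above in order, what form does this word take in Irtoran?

povafepas

Irtoran: *buvafebat
  buvafebat → puvafepat   [unconditioned shift]
  puvafepat → povafepat   [vowel merger]
  povafepat (rule 3 does not apply)
  povafepat → povafepas   [unconditioned shift]
  giving Irtoran povafepas.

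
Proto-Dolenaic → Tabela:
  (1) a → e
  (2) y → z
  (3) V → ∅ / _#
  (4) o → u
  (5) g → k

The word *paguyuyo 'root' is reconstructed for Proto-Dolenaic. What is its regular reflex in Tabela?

Tabela: start from *paguyuyo.
  rule 1 (vowel merger): paguyuyo → peguyuyo
  rule 2 (unconditioned shift): peguyuyo → peguzuzo
  rule 3 (apocope): peguzuzo → peguzuz
  rule 4: no change — peguzuz
  rule 5 (unconditioned shift): peguzuz → pekuzuz
  ⇒ Tabela pekuzuz

pekuzuz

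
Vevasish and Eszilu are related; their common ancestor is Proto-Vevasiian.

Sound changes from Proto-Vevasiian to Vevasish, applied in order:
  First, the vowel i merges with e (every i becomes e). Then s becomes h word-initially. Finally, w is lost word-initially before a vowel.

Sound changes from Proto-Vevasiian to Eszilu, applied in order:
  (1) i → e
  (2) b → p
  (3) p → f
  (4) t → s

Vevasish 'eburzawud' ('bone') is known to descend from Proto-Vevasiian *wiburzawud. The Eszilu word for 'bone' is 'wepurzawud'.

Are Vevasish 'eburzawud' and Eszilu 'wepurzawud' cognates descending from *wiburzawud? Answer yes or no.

Derive the expected Eszilu reflex of *wiburzawud:
Eszilu: *wiburzawud
  wiburzawud → weburzawud   [vowel merger]
  weburzawud → wepurzawud   [unconditioned shift]
  wepurzawud → wefurzawud   [unconditioned shift]
  wefurzawud (rule 4 does not apply)
  giving Eszilu wefurzawud.
The regular Eszilu reflex would be 'wefurzawud', but the attested form is 'wepurzawud'. The correspondence is irregular, so they are not cognates (the Eszilu form has a different source).

no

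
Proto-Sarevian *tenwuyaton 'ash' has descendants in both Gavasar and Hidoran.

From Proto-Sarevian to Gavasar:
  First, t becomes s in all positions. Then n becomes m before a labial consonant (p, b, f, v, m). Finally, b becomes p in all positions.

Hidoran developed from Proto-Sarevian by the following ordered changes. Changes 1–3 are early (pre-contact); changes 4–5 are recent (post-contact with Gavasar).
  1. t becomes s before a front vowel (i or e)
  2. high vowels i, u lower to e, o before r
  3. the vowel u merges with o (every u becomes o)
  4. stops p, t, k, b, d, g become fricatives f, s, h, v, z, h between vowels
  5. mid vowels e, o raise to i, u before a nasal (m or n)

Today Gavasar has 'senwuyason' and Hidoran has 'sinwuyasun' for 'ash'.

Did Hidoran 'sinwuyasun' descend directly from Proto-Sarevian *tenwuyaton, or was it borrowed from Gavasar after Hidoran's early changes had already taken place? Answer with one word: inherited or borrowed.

If inherited, *tenwuyaton would pass through all of Hidoran's changes:
Hidoran: start from *tenwuyaton.
  rule 1 (palatalisation): tenwuyaton → senwuyaton
  rule 2: no change — senwuyaton
  rule 3 (vowel merger): senwuyaton → senwoyaton
  rule 4 (intervocalic lenition): senwoyaton → senwoyason
  rule 5 (pre-nasal raising): senwoyason → sinwoyasun
  ⇒ Hidoran sinwoyasun
If borrowed from Gavasar 'senwuyason' after the early changes, it would undergo only the recent ones:
  rule 4 (intervocalic lenition): no change (senwuyason)
  rule 5 (pre-nasal raising): senwuyason → sinwuyasun
  ⇒ as a loan: sinwuyasun
Hidoran 'sinwuyasun' matches the loan outcome 'sinwuyasun', not the inherited 'sinwoyasun' — it skipped the early Hidoran changes, so it was borrowed from Gavasar.

borrowed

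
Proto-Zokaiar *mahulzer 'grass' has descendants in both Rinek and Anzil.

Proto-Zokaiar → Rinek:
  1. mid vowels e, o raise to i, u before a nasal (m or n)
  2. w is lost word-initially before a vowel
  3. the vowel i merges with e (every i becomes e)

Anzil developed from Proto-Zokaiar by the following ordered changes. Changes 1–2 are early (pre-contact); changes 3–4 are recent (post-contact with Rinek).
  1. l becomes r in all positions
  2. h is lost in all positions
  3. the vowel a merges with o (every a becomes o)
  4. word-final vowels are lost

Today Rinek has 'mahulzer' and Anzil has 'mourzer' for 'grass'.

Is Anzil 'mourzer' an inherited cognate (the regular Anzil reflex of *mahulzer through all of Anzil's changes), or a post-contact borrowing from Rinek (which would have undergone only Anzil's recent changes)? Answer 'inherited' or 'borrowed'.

If inherited, *mahulzer would pass through all of Anzil's changes:
Anzil: start from *mahulzer.
  rule 1 (unconditioned shift): mahulzer → mahurzer
  rule 2 (h-loss): mahurzer → maurzer
  rule 3 (vowel merger): maurzer → mourzer
  rule 4: no change — mourzer
  ⇒ Anzil mourzer
If borrowed from Rinek 'mahulzer' after the early changes, it would undergo only the recent ones:
  rule 3 (vowel merger): mahulzer → mohulzer
  rule 4 (apocope): no change (mohulzer)
  ⇒ as a loan: mohulzer
Anzil 'mourzer' matches the inherited outcome exactly, so it is an inherited cognate, not a loan.

inherited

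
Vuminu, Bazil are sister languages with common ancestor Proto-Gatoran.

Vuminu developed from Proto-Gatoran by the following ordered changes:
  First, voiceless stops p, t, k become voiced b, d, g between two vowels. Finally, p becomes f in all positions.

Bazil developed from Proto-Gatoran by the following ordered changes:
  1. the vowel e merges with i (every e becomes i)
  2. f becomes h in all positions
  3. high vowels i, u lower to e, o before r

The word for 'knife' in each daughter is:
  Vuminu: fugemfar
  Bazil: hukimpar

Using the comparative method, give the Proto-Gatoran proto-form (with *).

*fukempar

Position 1: Vuminu has f, Bazil has h. Taking the neighbouring segments as reconstructed: Vuminu f could go back to *p or *f; Bazil h could go back to *f or *h — the one source consistent with every daughter is *f.
Position 4: Vuminu has e, Bazil has i. Vuminu preserves e here (none of its changes turn any other segment into e), so the proto-segment is *e.
Position 3: Vuminu has g, Bazil has k. Bazil preserves k here (none of its changes turn any other segment into k), so the proto-segment is *k.
Verify the candidate proto-form against each daughter:
Vuminu: *fukempar
  fukempar → fugempar   [intervocalic voicing]
  fugempar → fugemfar   [unconditioned shift]
  giving Vuminu fugemfar.
Bazil: start from *fukempar.
  rule 1 (vowel merger): fukempar → fukimpar
  rule 2 (unconditioned shift): fukimpar → hukimpar
  rule 3: no change — hukimpar
  ⇒ Bazil hukimpar
No other proto-form is consistent with every reflex, so the reconstruction is *fukempar.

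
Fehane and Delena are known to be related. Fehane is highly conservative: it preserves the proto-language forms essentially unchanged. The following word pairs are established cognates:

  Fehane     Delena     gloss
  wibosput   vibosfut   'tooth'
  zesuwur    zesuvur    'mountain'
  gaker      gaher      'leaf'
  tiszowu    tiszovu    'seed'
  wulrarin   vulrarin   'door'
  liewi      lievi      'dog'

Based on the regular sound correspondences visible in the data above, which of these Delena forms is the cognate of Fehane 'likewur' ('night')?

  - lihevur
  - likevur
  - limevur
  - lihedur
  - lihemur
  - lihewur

lihevur

gaker ~ gaher — Fehane k corresponds to Delena h between vowels (before a front vowel).
zesuwur ~ zesuvur, tiszowu ~ tiszovu — Fehane w corresponds to Delena v between vowels (before a back vowel).
Applying these to Fehane 'likewur':
  likewur → lihewur   (k→h between vowels (before a front vowel))
  lihewur → lihevur   (w→v between vowels (before a back vowel))
So the Delena cognate is 'lihevur'.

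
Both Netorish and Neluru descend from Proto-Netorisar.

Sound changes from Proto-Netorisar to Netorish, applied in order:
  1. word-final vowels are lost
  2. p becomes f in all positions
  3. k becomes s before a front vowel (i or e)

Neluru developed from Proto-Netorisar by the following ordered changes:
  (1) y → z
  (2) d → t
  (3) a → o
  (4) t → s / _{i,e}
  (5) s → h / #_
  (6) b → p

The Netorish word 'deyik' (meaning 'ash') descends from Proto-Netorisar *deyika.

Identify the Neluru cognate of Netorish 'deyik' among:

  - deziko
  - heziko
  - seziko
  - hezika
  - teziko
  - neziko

Neluru: *deyika
  deyika → dezika   [unconditioned shift]
  dezika → tezika   [unconditioned shift]
  tezika → teziko   [vowel merger]
  teziko → seziko   [palatalisation]
  seziko → heziko   [debuccalisation]
  heziko (rule 6 does not apply)
  giving Neluru heziko.
Only 'heziko' matches the regular Neluru development of *deyika.

heziko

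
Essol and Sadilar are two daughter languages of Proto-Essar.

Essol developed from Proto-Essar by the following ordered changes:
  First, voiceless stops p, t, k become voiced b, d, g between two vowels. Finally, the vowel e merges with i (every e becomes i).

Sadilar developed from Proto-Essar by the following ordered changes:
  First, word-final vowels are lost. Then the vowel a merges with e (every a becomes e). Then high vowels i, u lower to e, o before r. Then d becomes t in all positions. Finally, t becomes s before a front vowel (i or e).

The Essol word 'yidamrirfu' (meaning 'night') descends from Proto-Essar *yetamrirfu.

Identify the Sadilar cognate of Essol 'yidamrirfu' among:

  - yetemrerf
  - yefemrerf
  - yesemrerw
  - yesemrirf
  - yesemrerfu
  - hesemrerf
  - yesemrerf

yesemrerf

Sadilar: *yetamrirfu
  yetamrirfu → yetamrirf   [apocope]
  yetamrirf → yetemrirf   [vowel merger]
  yetemrirf → yetemrerf   [pre-rhotic lowering]
  yetemrerf (rule 4 does not apply)
  yetemrerf → yesemrerf   [palatalisation]
  giving Sadilar yesemrerf.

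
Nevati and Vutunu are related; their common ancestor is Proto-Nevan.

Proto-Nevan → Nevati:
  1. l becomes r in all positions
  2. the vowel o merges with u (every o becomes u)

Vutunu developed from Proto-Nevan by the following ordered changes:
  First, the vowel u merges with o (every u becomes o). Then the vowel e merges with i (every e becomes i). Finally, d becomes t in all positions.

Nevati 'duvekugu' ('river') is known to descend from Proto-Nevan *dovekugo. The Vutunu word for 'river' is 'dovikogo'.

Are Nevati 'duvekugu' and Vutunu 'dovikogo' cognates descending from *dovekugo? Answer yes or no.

no

Derive the expected Vutunu reflex of *dovekugo:
Vutunu: *dovekugo > dovekogo > dovikogo > tovikogo  (by vowel merger, vowel merger, unconditioned shift)
The regular Vutunu reflex would be 'tovikogo', but the attested form is 'dovikogo'. The correspondence is irregular, so they are not cognates (the Vutunu form has a different source).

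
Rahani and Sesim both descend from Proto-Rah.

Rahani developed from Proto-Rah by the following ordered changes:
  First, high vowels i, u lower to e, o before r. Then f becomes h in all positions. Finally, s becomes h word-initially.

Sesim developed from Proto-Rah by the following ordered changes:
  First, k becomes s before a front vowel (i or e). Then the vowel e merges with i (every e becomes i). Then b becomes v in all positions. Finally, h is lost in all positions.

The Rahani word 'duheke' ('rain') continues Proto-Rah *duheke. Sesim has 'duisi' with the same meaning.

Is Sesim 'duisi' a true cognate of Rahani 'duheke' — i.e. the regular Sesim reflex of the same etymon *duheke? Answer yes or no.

Derive the expected Sesim reflex of *duheke:
Sesim: *duheke > duhese > duhisi > duisi  (by palatalisation, vowel merger, h-loss)
Sesim 'duisi' matches the regular reflex exactly, so the pair is cognate.

yes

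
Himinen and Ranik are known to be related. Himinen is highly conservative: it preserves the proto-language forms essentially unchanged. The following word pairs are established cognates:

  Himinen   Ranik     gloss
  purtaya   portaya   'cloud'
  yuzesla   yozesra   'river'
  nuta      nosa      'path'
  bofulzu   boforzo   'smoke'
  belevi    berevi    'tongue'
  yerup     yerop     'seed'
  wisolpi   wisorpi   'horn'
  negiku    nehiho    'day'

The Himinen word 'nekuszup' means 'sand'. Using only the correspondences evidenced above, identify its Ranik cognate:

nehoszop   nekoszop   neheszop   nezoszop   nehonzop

nehoszop

negiku ~ nehiho — Himinen k corresponds to Ranik h between vowels (before a back vowel).
yuzesla ~ yozesra, nuta ~ nosa — Himinen u corresponds to Ranik o after a consonant, before a consonant other than r, m, n, p, b, f, v.
yerup ~ yerop — Himinen u corresponds to Ranik o after a consonant, before a labial obstruent.
Applying these to Himinen 'nekuszup':
  nekuszup → nehuszup   (k→h between vowels (before a back vowel))
  nehuszup → nehoszup   (u→o after a consonant, before a consonant other than r, m, n, p, b, f, v)
  nehoszup → nehoszop   (u→o after a consonant, before a labial obstruent)
So the Ranik cognate is 'nehoszop'.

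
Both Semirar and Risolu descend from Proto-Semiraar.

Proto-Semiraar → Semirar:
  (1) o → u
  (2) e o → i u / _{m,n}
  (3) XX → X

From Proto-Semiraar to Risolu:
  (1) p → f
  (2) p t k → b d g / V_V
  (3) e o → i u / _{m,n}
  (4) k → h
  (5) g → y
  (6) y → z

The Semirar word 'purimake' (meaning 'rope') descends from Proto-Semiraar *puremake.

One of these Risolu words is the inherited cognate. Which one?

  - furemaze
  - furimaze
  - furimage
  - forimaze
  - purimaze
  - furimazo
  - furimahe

furimaze

Risolu: *puremake
  puremake → furemake   [unconditioned shift]
  furemake → furemage   [intervocalic voicing]
  furemage → furimage   [pre-nasal raising]
  furimage (rule 4 does not apply)
  furimage → furimaye   [unconditioned shift]
  furimaye → furimaze   [unconditioned shift]
  giving Risolu furimaze.
Among the options, 'furimaze' alone shows every Risolu change applied in order.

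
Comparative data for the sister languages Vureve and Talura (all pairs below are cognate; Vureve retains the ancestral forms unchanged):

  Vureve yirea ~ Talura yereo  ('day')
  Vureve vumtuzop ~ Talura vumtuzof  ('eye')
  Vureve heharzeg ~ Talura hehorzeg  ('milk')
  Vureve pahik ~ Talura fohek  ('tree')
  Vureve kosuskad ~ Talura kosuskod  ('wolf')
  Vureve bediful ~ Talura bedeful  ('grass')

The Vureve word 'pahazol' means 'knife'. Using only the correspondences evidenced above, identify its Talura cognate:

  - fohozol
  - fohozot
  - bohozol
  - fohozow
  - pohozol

pahik ~ fohek — Vureve p corresponds to Talura f word-initially before a back vowel.
pahik ~ fohek, kosuskad ~ kosuskod — Vureve a corresponds to Talura o after a consonant, before a consonant other than r, m, n, p, b, f, v.
Applying these to Vureve 'pahazol':
  pahazol → fahazol   (p→f word-initially before a back vowel)
  fahazol → fohazol   (a→o after a consonant, before a consonant other than r, m, n, p, b, f, v)
  fohazol → fohozol   (a→o after a consonant, before a consonant other than r, m, n, p, b, f, v)
So the Talura cognate is 'fohozol'.

fohozol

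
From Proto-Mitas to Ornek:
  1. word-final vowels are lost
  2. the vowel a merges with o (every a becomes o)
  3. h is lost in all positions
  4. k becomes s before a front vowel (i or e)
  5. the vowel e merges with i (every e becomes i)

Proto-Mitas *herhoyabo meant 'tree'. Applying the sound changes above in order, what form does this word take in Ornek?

Ornek: *herhoyabo > herhoyab > herhoyob > eroyob > iroyob  (by apocope, vowel merger, h-loss, vowel merger)

iroyob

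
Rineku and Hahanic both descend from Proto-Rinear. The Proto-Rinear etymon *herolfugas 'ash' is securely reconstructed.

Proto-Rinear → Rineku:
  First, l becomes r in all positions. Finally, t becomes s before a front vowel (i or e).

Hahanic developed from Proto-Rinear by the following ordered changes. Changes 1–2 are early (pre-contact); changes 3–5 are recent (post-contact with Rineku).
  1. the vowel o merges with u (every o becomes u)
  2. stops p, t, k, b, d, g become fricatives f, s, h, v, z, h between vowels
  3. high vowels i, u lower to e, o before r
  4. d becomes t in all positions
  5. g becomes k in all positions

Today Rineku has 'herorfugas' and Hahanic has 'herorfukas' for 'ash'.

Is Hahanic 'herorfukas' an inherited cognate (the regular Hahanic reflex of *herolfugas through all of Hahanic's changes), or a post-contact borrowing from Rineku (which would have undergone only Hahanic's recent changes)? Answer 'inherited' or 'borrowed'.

borrowed

If inherited, *herolfugas would pass through all of Hahanic's changes:
Hahanic: start from *herolfugas.
  rule 1 (vowel merger): herolfugas → herulfugas
  rule 2 (intervocalic lenition): herulfugas → herulfuhas
  rule 3: no change — herulfuhas
  rule 4: no change — herulfuhas
  rule 5: no change — herulfuhas
  ⇒ Hahanic herulfuhas
If borrowed from Rineku 'herorfugas' after the early changes, it would undergo only the recent ones:
  rule 3 (pre-rhotic lowering): no change (herorfugas)
  rule 4 (unconditioned shift): no change (herorfugas)
  rule 5 (unconditioned shift): herorfugas → herorfukas
  ⇒ as a loan: herorfukas
Hahanic 'herorfukas' matches the loan outcome 'herorfukas', not the inherited 'herulfuhas' — it skipped the early Hahanic changes, so it was borrowed from Rineku.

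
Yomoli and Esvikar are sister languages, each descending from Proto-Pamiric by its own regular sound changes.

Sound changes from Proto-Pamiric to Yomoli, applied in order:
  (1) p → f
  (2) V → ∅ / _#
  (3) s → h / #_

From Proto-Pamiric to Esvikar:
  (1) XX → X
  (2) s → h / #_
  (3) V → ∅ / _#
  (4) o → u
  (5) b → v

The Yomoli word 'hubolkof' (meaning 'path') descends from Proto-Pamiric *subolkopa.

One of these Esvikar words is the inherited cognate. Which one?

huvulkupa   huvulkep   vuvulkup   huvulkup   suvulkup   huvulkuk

Esvikar: start from *subolkopa.
  rule 1: no change — subolkopa
  rule 2 (debuccalisation): subolkopa → hubolkopa
  rule 3 (apocope): hubolkopa → hubolkop
  rule 4 (vowel merger): hubolkop → hubulkup
  rule 5 (unconditioned shift): hubulkup → huvulkup
  ⇒ Esvikar huvulkup
The other candidates each miss or misapply at least one Esvikar change.

huvulkup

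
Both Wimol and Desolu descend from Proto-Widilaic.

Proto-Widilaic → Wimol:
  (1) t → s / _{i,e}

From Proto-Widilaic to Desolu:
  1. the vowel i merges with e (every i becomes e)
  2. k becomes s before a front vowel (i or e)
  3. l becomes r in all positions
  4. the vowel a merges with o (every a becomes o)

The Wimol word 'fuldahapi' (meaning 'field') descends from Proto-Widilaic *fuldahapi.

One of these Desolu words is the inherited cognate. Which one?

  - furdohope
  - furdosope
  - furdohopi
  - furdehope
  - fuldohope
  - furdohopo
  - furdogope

Desolu: *fuldahapi > fuldahape > furdahape > furdohope  (by vowel merger, unconditioned shift, vowel merger)
Only 'furdohope' matches the regular Desolu development of *fuldahapi.

furdohope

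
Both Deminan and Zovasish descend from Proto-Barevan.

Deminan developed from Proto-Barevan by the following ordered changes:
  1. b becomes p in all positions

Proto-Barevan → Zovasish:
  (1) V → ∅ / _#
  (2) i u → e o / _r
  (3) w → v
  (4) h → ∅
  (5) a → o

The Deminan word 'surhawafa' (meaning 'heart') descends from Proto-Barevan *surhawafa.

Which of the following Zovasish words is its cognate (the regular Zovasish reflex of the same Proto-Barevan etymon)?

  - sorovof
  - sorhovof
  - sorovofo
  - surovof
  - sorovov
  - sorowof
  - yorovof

Zovasish: *surhawafa
  surhawafa → surhawaf   [apocope]
  surhawaf → sorhawaf   [pre-rhotic lowering]
  sorhawaf → sorhavaf   [unconditioned shift]
  sorhavaf → soravaf   [h-loss]
  soravaf → sorovof   [vowel merger]
  giving Zovasish sorovof.
Only 'sorovof' matches the regular Zovasish development of *surhawafa.

sorovof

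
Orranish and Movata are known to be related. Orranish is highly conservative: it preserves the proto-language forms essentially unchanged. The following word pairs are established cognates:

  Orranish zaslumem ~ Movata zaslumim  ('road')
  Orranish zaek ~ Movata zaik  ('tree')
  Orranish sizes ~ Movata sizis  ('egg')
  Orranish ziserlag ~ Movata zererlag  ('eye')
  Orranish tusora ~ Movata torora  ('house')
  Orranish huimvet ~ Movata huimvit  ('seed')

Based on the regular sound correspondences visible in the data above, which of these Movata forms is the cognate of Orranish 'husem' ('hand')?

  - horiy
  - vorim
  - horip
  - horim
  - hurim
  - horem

tusora ~ torora — Orranish u corresponds to Movata o after a consonant, before a consonant other than r, m, n, p, b, f, v.
ziserlag ~ zererlag — Orranish s corresponds to Movata r between vowels (before a front vowel).
zaslumem ~ zaslumim — Orranish e corresponds to Movata i after a consonant, before a nasal.
Applying these to Orranish 'husem':
  husem → hosem   (u→o after a consonant, before a consonant other than r, m, n, p, b, f, v)
  hosem → horem   (s→r between vowels (before a front vowel))
  horem → horim   (e→i after a consonant, before a nasal)
So the Movata cognate is 'horim'.

horim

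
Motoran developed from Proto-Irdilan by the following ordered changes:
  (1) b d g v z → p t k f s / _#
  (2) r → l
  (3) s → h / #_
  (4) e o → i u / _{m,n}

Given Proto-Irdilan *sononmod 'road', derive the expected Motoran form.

Motoran: start from *sononmod.
  rule 1 (final devoicing): sononmod → sononmot
  rule 2: no change — sononmot
  rule 3 (debuccalisation): sononmot → hononmot
  rule 4 (pre-nasal raising): hononmot → hununmot
  ⇒ Motoran hununmot

hununmot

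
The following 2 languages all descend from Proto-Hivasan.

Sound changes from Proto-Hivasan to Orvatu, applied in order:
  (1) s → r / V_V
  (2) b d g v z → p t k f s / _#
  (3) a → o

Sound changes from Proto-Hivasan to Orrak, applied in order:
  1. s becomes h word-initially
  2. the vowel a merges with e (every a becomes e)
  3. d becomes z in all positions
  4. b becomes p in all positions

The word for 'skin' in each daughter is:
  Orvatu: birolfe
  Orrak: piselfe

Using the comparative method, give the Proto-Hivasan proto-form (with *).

*bisalfe

Position 4: Orvatu has o, Orrak has e. Taking the neighbouring segments as reconstructed: Orvatu o could go back to *a or *o; Orrak e could go back to *a or *e — the one source consistent with every daughter is *a.
Position 3: Orvatu has r, Orrak has s. Orrak preserves s here (none of its changes turn any other segment into s), so the proto-segment is *s.
Verify the candidate proto-form against each daughter:
Orvatu: *bisalfe > biralfe > birolfe  (by rhotacism, vowel merger)
Orrak: *bisalfe
  bisalfe (rule 1 does not apply)
  bisalfe → biselfe   [vowel merger]
  biselfe (rule 3 does not apply)
  biselfe → piselfe   [unconditioned shift]
  giving Orrak piselfe.
*bisalfe is the unique common source.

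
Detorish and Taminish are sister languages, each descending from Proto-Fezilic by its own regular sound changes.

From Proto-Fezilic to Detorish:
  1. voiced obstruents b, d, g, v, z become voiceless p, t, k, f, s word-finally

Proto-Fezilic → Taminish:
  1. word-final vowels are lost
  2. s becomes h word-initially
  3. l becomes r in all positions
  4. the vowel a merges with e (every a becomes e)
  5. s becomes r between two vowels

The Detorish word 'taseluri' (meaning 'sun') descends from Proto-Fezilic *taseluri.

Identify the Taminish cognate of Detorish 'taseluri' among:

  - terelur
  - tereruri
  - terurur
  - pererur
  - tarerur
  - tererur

Taminish: *taseluri > taselur > taserur > teserur > tererur  (by apocope, unconditioned shift, vowel merger, rhotacism)
The other candidates each miss or misapply at least one Taminish change.

tererur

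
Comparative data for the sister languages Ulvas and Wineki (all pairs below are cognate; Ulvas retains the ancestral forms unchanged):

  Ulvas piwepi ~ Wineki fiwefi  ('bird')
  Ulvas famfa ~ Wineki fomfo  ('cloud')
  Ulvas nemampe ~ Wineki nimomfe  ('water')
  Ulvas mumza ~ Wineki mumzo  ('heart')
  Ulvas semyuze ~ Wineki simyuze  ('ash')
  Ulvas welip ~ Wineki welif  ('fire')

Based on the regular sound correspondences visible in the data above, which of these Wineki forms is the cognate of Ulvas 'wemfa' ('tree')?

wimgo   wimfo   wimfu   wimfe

wimfo

nemampe ~ nimomfe, semyuze ~ simyuze — Ulvas e corresponds to Wineki i after a consonant, before a nasal.
famfa ~ fomfo, mumza ~ mumzo — Ulvas a corresponds to Wineki o word-finally.
Applying these to Ulvas 'wemfa':
  wemfa → wimfa   (e→i after a consonant, before a nasal)
  wimfa → wimfo   (a→o word-finally)
So the Wineki cognate is 'wimfo'.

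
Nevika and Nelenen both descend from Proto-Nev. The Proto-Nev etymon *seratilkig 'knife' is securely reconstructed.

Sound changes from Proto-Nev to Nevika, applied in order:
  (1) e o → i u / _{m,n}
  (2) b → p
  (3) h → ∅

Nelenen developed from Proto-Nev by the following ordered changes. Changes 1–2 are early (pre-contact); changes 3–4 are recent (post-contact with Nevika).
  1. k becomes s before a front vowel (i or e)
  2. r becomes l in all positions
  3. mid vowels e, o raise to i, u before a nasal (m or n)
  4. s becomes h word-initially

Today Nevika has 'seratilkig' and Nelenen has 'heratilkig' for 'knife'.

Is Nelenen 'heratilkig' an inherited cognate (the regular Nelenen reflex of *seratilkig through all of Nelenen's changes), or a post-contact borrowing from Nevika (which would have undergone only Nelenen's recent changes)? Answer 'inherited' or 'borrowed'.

If inherited, *seratilkig would pass through all of Nelenen's changes:
Nelenen: *seratilkig > seratilsig > selatilsig > helatilsig  (by palatalisation, unconditioned shift, debuccalisation)
If borrowed from Nevika 'seratilkig' after the early changes, it would undergo only the recent ones:
  rule 3 (pre-nasal raising): no change (seratilkig)
  rule 4 (debuccalisation): seratilkig → heratilkig
  ⇒ as a loan: heratilkig
Nelenen 'heratilkig' matches the loan outcome 'heratilkig', not the inherited 'helatilsig' — it skipped the early Nelenen changes, so it was borrowed from Nevika.

borrowed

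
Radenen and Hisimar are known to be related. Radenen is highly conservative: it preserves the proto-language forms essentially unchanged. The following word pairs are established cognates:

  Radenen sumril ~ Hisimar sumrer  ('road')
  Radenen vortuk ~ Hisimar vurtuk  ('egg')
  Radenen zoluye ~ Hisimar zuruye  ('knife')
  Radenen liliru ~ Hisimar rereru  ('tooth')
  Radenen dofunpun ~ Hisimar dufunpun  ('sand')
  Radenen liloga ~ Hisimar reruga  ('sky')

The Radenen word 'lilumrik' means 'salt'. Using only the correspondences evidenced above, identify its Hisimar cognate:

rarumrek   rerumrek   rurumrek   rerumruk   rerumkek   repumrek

liliru ~ rereru, liloga ~ reruga — Radenen l corresponds to Hisimar r word-initially before a front vowel.
sumril ~ sumrer, liliru ~ rereru — Radenen i corresponds to Hisimar e after a consonant, before a consonant other than r, m, n, p, b, f, v.
zoluye ~ zuruye — Radenen l corresponds to Hisimar r between vowels (before a back vowel).
Applying these to Radenen 'lilumrik':
  lilumrik → rilumrik   (l→r word-initially before a front vowel)
  rilumrik → relumrik   (i→e after a consonant, before a consonant other than r, m, n, p, b, f, v)
  relumrik → rerumrik   (l→r between vowels (before a back vowel))
  rerumrik → rerumrek   (i→e after a consonant, before a consonant other than r, m, n, p, b, f, v)
So the Hisimar cognate is 'rerumrek'.

rerumrek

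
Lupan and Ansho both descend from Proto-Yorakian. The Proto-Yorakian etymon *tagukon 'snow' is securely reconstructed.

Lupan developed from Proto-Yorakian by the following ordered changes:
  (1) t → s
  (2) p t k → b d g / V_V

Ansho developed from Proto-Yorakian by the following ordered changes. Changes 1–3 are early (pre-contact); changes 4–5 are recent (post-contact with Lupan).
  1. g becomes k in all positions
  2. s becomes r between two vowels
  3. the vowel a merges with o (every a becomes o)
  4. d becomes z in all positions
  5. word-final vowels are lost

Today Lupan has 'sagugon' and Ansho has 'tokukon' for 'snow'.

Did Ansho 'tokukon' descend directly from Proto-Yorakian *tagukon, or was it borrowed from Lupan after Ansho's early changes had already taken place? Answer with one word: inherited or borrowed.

If inherited, *tagukon would pass through all of Ansho's changes:
Ansho: *tagukon > takukon > tokukon  (by unconditioned shift, vowel merger)
If borrowed from Lupan 'sagugon' after the early changes, it would undergo only the recent ones:
  rule 4 (unconditioned shift): no change (sagugon)
  rule 5 (apocope): no change (sagugon)
  ⇒ as a loan: sagugon
Ansho 'tokukon' matches the inherited outcome exactly, so it is an inherited cognate, not a loan.

inherited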